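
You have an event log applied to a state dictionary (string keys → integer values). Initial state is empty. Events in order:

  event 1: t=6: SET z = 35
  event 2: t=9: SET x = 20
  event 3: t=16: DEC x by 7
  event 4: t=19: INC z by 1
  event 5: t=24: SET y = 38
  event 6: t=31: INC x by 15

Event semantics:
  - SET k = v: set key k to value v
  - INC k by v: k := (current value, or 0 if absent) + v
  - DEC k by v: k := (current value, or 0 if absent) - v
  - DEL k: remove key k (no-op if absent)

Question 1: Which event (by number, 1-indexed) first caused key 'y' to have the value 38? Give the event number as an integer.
Looking for first event where y becomes 38:
  event 5: y (absent) -> 38  <-- first match

Answer: 5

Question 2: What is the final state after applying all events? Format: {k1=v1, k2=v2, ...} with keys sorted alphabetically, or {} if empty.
Answer: {x=28, y=38, z=36}

Derivation:
  after event 1 (t=6: SET z = 35): {z=35}
  after event 2 (t=9: SET x = 20): {x=20, z=35}
  after event 3 (t=16: DEC x by 7): {x=13, z=35}
  after event 4 (t=19: INC z by 1): {x=13, z=36}
  after event 5 (t=24: SET y = 38): {x=13, y=38, z=36}
  after event 6 (t=31: INC x by 15): {x=28, y=38, z=36}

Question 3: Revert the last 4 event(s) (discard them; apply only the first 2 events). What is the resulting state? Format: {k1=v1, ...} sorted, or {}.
Keep first 2 events (discard last 4):
  after event 1 (t=6: SET z = 35): {z=35}
  after event 2 (t=9: SET x = 20): {x=20, z=35}

Answer: {x=20, z=35}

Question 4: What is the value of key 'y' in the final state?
Answer: 38

Derivation:
Track key 'y' through all 6 events:
  event 1 (t=6: SET z = 35): y unchanged
  event 2 (t=9: SET x = 20): y unchanged
  event 3 (t=16: DEC x by 7): y unchanged
  event 4 (t=19: INC z by 1): y unchanged
  event 5 (t=24: SET y = 38): y (absent) -> 38
  event 6 (t=31: INC x by 15): y unchanged
Final: y = 38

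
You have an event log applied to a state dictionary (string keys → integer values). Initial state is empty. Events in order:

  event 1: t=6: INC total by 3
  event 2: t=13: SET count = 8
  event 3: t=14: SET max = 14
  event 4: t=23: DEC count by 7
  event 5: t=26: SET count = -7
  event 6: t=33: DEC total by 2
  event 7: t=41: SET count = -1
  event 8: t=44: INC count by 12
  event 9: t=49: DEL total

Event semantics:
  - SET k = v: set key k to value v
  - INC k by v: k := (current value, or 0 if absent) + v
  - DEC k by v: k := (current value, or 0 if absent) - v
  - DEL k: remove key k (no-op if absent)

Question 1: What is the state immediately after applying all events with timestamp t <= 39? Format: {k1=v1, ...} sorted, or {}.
Apply events with t <= 39 (6 events):
  after event 1 (t=6: INC total by 3): {total=3}
  after event 2 (t=13: SET count = 8): {count=8, total=3}
  after event 3 (t=14: SET max = 14): {count=8, max=14, total=3}
  after event 4 (t=23: DEC count by 7): {count=1, max=14, total=3}
  after event 5 (t=26: SET count = -7): {count=-7, max=14, total=3}
  after event 6 (t=33: DEC total by 2): {count=-7, max=14, total=1}

Answer: {count=-7, max=14, total=1}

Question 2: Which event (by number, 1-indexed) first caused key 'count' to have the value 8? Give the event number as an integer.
Answer: 2

Derivation:
Looking for first event where count becomes 8:
  event 2: count (absent) -> 8  <-- first match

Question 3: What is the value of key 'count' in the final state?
Track key 'count' through all 9 events:
  event 1 (t=6: INC total by 3): count unchanged
  event 2 (t=13: SET count = 8): count (absent) -> 8
  event 3 (t=14: SET max = 14): count unchanged
  event 4 (t=23: DEC count by 7): count 8 -> 1
  event 5 (t=26: SET count = -7): count 1 -> -7
  event 6 (t=33: DEC total by 2): count unchanged
  event 7 (t=41: SET count = -1): count -7 -> -1
  event 8 (t=44: INC count by 12): count -1 -> 11
  event 9 (t=49: DEL total): count unchanged
Final: count = 11

Answer: 11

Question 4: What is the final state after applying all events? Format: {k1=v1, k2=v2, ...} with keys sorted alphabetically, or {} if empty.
Answer: {count=11, max=14}

Derivation:
  after event 1 (t=6: INC total by 3): {total=3}
  after event 2 (t=13: SET count = 8): {count=8, total=3}
  after event 3 (t=14: SET max = 14): {count=8, max=14, total=3}
  after event 4 (t=23: DEC count by 7): {count=1, max=14, total=3}
  after event 5 (t=26: SET count = -7): {count=-7, max=14, total=3}
  after event 6 (t=33: DEC total by 2): {count=-7, max=14, total=1}
  after event 7 (t=41: SET count = -1): {count=-1, max=14, total=1}
  after event 8 (t=44: INC count by 12): {count=11, max=14, total=1}
  after event 9 (t=49: DEL total): {count=11, max=14}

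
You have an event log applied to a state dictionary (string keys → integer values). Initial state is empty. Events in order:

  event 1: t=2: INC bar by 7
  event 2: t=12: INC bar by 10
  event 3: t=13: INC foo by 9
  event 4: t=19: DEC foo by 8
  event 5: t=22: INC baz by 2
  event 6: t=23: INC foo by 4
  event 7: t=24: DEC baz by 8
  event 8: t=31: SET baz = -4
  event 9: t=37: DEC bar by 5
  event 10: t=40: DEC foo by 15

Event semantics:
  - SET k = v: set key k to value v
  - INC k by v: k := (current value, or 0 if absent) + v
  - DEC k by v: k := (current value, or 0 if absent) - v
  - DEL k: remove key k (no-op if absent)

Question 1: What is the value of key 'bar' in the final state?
Track key 'bar' through all 10 events:
  event 1 (t=2: INC bar by 7): bar (absent) -> 7
  event 2 (t=12: INC bar by 10): bar 7 -> 17
  event 3 (t=13: INC foo by 9): bar unchanged
  event 4 (t=19: DEC foo by 8): bar unchanged
  event 5 (t=22: INC baz by 2): bar unchanged
  event 6 (t=23: INC foo by 4): bar unchanged
  event 7 (t=24: DEC baz by 8): bar unchanged
  event 8 (t=31: SET baz = -4): bar unchanged
  event 9 (t=37: DEC bar by 5): bar 17 -> 12
  event 10 (t=40: DEC foo by 15): bar unchanged
Final: bar = 12

Answer: 12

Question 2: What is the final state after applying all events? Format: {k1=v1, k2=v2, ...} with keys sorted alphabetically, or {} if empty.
Answer: {bar=12, baz=-4, foo=-10}

Derivation:
  after event 1 (t=2: INC bar by 7): {bar=7}
  after event 2 (t=12: INC bar by 10): {bar=17}
  after event 3 (t=13: INC foo by 9): {bar=17, foo=9}
  after event 4 (t=19: DEC foo by 8): {bar=17, foo=1}
  after event 5 (t=22: INC baz by 2): {bar=17, baz=2, foo=1}
  after event 6 (t=23: INC foo by 4): {bar=17, baz=2, foo=5}
  after event 7 (t=24: DEC baz by 8): {bar=17, baz=-6, foo=5}
  after event 8 (t=31: SET baz = -4): {bar=17, baz=-4, foo=5}
  after event 9 (t=37: DEC bar by 5): {bar=12, baz=-4, foo=5}
  after event 10 (t=40: DEC foo by 15): {bar=12, baz=-4, foo=-10}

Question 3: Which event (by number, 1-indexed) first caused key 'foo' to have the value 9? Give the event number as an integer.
Answer: 3

Derivation:
Looking for first event where foo becomes 9:
  event 3: foo (absent) -> 9  <-- first match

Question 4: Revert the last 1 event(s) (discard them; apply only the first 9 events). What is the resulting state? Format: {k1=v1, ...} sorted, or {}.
Keep first 9 events (discard last 1):
  after event 1 (t=2: INC bar by 7): {bar=7}
  after event 2 (t=12: INC bar by 10): {bar=17}
  after event 3 (t=13: INC foo by 9): {bar=17, foo=9}
  after event 4 (t=19: DEC foo by 8): {bar=17, foo=1}
  after event 5 (t=22: INC baz by 2): {bar=17, baz=2, foo=1}
  after event 6 (t=23: INC foo by 4): {bar=17, baz=2, foo=5}
  after event 7 (t=24: DEC baz by 8): {bar=17, baz=-6, foo=5}
  after event 8 (t=31: SET baz = -4): {bar=17, baz=-4, foo=5}
  after event 9 (t=37: DEC bar by 5): {bar=12, baz=-4, foo=5}

Answer: {bar=12, baz=-4, foo=5}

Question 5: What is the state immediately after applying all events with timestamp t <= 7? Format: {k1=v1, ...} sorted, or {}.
Apply events with t <= 7 (1 events):
  after event 1 (t=2: INC bar by 7): {bar=7}

Answer: {bar=7}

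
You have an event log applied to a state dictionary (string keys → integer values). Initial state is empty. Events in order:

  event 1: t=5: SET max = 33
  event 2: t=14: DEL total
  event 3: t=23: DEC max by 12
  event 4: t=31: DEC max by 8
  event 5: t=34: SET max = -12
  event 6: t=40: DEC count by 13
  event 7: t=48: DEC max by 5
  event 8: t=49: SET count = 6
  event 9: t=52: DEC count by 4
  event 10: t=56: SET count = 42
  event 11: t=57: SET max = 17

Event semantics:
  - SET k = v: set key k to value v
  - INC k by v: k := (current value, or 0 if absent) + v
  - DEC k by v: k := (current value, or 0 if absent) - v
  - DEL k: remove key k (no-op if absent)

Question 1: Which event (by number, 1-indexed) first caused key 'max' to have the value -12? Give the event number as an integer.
Looking for first event where max becomes -12:
  event 1: max = 33
  event 2: max = 33
  event 3: max = 21
  event 4: max = 13
  event 5: max 13 -> -12  <-- first match

Answer: 5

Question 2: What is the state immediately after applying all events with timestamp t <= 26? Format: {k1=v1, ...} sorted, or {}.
Answer: {max=21}

Derivation:
Apply events with t <= 26 (3 events):
  after event 1 (t=5: SET max = 33): {max=33}
  after event 2 (t=14: DEL total): {max=33}
  after event 3 (t=23: DEC max by 12): {max=21}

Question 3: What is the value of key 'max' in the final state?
Answer: 17

Derivation:
Track key 'max' through all 11 events:
  event 1 (t=5: SET max = 33): max (absent) -> 33
  event 2 (t=14: DEL total): max unchanged
  event 3 (t=23: DEC max by 12): max 33 -> 21
  event 4 (t=31: DEC max by 8): max 21 -> 13
  event 5 (t=34: SET max = -12): max 13 -> -12
  event 6 (t=40: DEC count by 13): max unchanged
  event 7 (t=48: DEC max by 5): max -12 -> -17
  event 8 (t=49: SET count = 6): max unchanged
  event 9 (t=52: DEC count by 4): max unchanged
  event 10 (t=56: SET count = 42): max unchanged
  event 11 (t=57: SET max = 17): max -17 -> 17
Final: max = 17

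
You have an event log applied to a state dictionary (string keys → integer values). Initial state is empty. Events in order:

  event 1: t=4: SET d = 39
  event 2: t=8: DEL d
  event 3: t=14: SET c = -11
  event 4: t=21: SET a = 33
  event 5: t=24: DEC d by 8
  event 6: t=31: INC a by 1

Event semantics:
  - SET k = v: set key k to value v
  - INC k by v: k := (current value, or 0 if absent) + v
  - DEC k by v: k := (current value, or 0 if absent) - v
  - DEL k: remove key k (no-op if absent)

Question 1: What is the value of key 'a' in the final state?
Track key 'a' through all 6 events:
  event 1 (t=4: SET d = 39): a unchanged
  event 2 (t=8: DEL d): a unchanged
  event 3 (t=14: SET c = -11): a unchanged
  event 4 (t=21: SET a = 33): a (absent) -> 33
  event 5 (t=24: DEC d by 8): a unchanged
  event 6 (t=31: INC a by 1): a 33 -> 34
Final: a = 34

Answer: 34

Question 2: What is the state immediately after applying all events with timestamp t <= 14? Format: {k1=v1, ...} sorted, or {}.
Apply events with t <= 14 (3 events):
  after event 1 (t=4: SET d = 39): {d=39}
  after event 2 (t=8: DEL d): {}
  after event 3 (t=14: SET c = -11): {c=-11}

Answer: {c=-11}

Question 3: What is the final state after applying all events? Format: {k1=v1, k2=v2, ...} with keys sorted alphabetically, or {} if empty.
Answer: {a=34, c=-11, d=-8}

Derivation:
  after event 1 (t=4: SET d = 39): {d=39}
  after event 2 (t=8: DEL d): {}
  after event 3 (t=14: SET c = -11): {c=-11}
  after event 4 (t=21: SET a = 33): {a=33, c=-11}
  after event 5 (t=24: DEC d by 8): {a=33, c=-11, d=-8}
  after event 6 (t=31: INC a by 1): {a=34, c=-11, d=-8}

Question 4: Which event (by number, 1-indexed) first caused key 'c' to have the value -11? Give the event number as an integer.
Answer: 3

Derivation:
Looking for first event where c becomes -11:
  event 3: c (absent) -> -11  <-- first match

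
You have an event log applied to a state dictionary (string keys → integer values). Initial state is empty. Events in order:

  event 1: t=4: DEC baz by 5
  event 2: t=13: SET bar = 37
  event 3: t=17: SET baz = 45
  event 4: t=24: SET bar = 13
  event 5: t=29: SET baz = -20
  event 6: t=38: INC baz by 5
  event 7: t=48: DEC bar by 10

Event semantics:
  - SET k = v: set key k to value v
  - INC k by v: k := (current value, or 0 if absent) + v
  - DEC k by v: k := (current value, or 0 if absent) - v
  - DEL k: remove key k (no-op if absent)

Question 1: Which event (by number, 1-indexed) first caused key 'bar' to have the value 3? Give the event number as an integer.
Looking for first event where bar becomes 3:
  event 2: bar = 37
  event 3: bar = 37
  event 4: bar = 13
  event 5: bar = 13
  event 6: bar = 13
  event 7: bar 13 -> 3  <-- first match

Answer: 7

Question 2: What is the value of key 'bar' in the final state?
Answer: 3

Derivation:
Track key 'bar' through all 7 events:
  event 1 (t=4: DEC baz by 5): bar unchanged
  event 2 (t=13: SET bar = 37): bar (absent) -> 37
  event 3 (t=17: SET baz = 45): bar unchanged
  event 4 (t=24: SET bar = 13): bar 37 -> 13
  event 5 (t=29: SET baz = -20): bar unchanged
  event 6 (t=38: INC baz by 5): bar unchanged
  event 7 (t=48: DEC bar by 10): bar 13 -> 3
Final: bar = 3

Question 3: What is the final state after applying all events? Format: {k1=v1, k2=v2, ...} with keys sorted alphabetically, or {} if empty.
Answer: {bar=3, baz=-15}

Derivation:
  after event 1 (t=4: DEC baz by 5): {baz=-5}
  after event 2 (t=13: SET bar = 37): {bar=37, baz=-5}
  after event 3 (t=17: SET baz = 45): {bar=37, baz=45}
  after event 4 (t=24: SET bar = 13): {bar=13, baz=45}
  after event 5 (t=29: SET baz = -20): {bar=13, baz=-20}
  after event 6 (t=38: INC baz by 5): {bar=13, baz=-15}
  after event 7 (t=48: DEC bar by 10): {bar=3, baz=-15}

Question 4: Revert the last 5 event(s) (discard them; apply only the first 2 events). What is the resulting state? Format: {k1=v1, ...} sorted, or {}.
Answer: {bar=37, baz=-5}

Derivation:
Keep first 2 events (discard last 5):
  after event 1 (t=4: DEC baz by 5): {baz=-5}
  after event 2 (t=13: SET bar = 37): {bar=37, baz=-5}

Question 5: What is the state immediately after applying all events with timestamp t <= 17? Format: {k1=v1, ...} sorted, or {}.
Answer: {bar=37, baz=45}

Derivation:
Apply events with t <= 17 (3 events):
  after event 1 (t=4: DEC baz by 5): {baz=-5}
  after event 2 (t=13: SET bar = 37): {bar=37, baz=-5}
  after event 3 (t=17: SET baz = 45): {bar=37, baz=45}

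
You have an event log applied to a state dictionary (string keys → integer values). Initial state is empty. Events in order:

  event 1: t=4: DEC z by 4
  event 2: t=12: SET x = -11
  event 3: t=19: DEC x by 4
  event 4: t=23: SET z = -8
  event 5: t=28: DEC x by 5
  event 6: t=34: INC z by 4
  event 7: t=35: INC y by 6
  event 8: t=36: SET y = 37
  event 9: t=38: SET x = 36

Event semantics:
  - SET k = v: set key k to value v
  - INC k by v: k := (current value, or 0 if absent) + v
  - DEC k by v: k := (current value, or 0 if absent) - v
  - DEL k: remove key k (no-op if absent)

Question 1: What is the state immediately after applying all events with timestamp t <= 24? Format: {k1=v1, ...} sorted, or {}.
Answer: {x=-15, z=-8}

Derivation:
Apply events with t <= 24 (4 events):
  after event 1 (t=4: DEC z by 4): {z=-4}
  after event 2 (t=12: SET x = -11): {x=-11, z=-4}
  after event 3 (t=19: DEC x by 4): {x=-15, z=-4}
  after event 4 (t=23: SET z = -8): {x=-15, z=-8}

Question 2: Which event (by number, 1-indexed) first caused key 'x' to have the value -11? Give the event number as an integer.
Looking for first event where x becomes -11:
  event 2: x (absent) -> -11  <-- first match

Answer: 2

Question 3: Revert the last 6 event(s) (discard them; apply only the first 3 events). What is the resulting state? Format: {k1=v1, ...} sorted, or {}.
Keep first 3 events (discard last 6):
  after event 1 (t=4: DEC z by 4): {z=-4}
  after event 2 (t=12: SET x = -11): {x=-11, z=-4}
  after event 3 (t=19: DEC x by 4): {x=-15, z=-4}

Answer: {x=-15, z=-4}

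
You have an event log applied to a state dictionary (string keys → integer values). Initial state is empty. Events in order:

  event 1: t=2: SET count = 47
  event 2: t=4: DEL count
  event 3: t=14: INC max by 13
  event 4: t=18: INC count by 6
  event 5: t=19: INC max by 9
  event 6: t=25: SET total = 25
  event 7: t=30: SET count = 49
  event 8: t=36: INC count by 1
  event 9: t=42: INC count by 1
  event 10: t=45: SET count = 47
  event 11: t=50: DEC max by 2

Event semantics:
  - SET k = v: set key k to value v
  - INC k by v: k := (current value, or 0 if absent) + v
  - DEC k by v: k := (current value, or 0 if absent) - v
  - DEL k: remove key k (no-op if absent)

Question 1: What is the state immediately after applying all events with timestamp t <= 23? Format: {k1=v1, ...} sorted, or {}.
Answer: {count=6, max=22}

Derivation:
Apply events with t <= 23 (5 events):
  after event 1 (t=2: SET count = 47): {count=47}
  after event 2 (t=4: DEL count): {}
  after event 3 (t=14: INC max by 13): {max=13}
  after event 4 (t=18: INC count by 6): {count=6, max=13}
  after event 5 (t=19: INC max by 9): {count=6, max=22}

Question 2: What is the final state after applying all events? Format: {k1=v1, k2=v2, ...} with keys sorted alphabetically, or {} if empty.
Answer: {count=47, max=20, total=25}

Derivation:
  after event 1 (t=2: SET count = 47): {count=47}
  after event 2 (t=4: DEL count): {}
  after event 3 (t=14: INC max by 13): {max=13}
  after event 4 (t=18: INC count by 6): {count=6, max=13}
  after event 5 (t=19: INC max by 9): {count=6, max=22}
  after event 6 (t=25: SET total = 25): {count=6, max=22, total=25}
  after event 7 (t=30: SET count = 49): {count=49, max=22, total=25}
  after event 8 (t=36: INC count by 1): {count=50, max=22, total=25}
  after event 9 (t=42: INC count by 1): {count=51, max=22, total=25}
  after event 10 (t=45: SET count = 47): {count=47, max=22, total=25}
  after event 11 (t=50: DEC max by 2): {count=47, max=20, total=25}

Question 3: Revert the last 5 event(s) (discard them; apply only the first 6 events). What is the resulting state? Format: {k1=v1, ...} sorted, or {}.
Answer: {count=6, max=22, total=25}

Derivation:
Keep first 6 events (discard last 5):
  after event 1 (t=2: SET count = 47): {count=47}
  after event 2 (t=4: DEL count): {}
  after event 3 (t=14: INC max by 13): {max=13}
  after event 4 (t=18: INC count by 6): {count=6, max=13}
  after event 5 (t=19: INC max by 9): {count=6, max=22}
  after event 6 (t=25: SET total = 25): {count=6, max=22, total=25}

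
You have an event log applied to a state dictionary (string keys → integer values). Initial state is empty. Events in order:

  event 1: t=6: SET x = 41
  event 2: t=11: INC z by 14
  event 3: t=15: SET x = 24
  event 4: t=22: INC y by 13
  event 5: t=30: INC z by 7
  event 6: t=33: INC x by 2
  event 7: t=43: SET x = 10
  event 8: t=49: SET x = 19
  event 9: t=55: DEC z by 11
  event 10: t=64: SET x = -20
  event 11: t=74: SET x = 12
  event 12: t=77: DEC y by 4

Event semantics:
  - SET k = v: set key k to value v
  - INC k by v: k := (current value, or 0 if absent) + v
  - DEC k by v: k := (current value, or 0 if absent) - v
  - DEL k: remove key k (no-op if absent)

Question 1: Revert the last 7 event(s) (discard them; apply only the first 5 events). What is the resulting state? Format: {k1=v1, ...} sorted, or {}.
Keep first 5 events (discard last 7):
  after event 1 (t=6: SET x = 41): {x=41}
  after event 2 (t=11: INC z by 14): {x=41, z=14}
  after event 3 (t=15: SET x = 24): {x=24, z=14}
  after event 4 (t=22: INC y by 13): {x=24, y=13, z=14}
  after event 5 (t=30: INC z by 7): {x=24, y=13, z=21}

Answer: {x=24, y=13, z=21}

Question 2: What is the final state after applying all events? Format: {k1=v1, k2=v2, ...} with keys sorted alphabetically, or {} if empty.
Answer: {x=12, y=9, z=10}

Derivation:
  after event 1 (t=6: SET x = 41): {x=41}
  after event 2 (t=11: INC z by 14): {x=41, z=14}
  after event 3 (t=15: SET x = 24): {x=24, z=14}
  after event 4 (t=22: INC y by 13): {x=24, y=13, z=14}
  after event 5 (t=30: INC z by 7): {x=24, y=13, z=21}
  after event 6 (t=33: INC x by 2): {x=26, y=13, z=21}
  after event 7 (t=43: SET x = 10): {x=10, y=13, z=21}
  after event 8 (t=49: SET x = 19): {x=19, y=13, z=21}
  after event 9 (t=55: DEC z by 11): {x=19, y=13, z=10}
  after event 10 (t=64: SET x = -20): {x=-20, y=13, z=10}
  after event 11 (t=74: SET x = 12): {x=12, y=13, z=10}
  after event 12 (t=77: DEC y by 4): {x=12, y=9, z=10}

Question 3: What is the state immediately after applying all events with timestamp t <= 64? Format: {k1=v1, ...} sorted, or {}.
Answer: {x=-20, y=13, z=10}

Derivation:
Apply events with t <= 64 (10 events):
  after event 1 (t=6: SET x = 41): {x=41}
  after event 2 (t=11: INC z by 14): {x=41, z=14}
  after event 3 (t=15: SET x = 24): {x=24, z=14}
  after event 4 (t=22: INC y by 13): {x=24, y=13, z=14}
  after event 5 (t=30: INC z by 7): {x=24, y=13, z=21}
  after event 6 (t=33: INC x by 2): {x=26, y=13, z=21}
  after event 7 (t=43: SET x = 10): {x=10, y=13, z=21}
  after event 8 (t=49: SET x = 19): {x=19, y=13, z=21}
  after event 9 (t=55: DEC z by 11): {x=19, y=13, z=10}
  after event 10 (t=64: SET x = -20): {x=-20, y=13, z=10}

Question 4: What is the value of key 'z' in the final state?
Track key 'z' through all 12 events:
  event 1 (t=6: SET x = 41): z unchanged
  event 2 (t=11: INC z by 14): z (absent) -> 14
  event 3 (t=15: SET x = 24): z unchanged
  event 4 (t=22: INC y by 13): z unchanged
  event 5 (t=30: INC z by 7): z 14 -> 21
  event 6 (t=33: INC x by 2): z unchanged
  event 7 (t=43: SET x = 10): z unchanged
  event 8 (t=49: SET x = 19): z unchanged
  event 9 (t=55: DEC z by 11): z 21 -> 10
  event 10 (t=64: SET x = -20): z unchanged
  event 11 (t=74: SET x = 12): z unchanged
  event 12 (t=77: DEC y by 4): z unchanged
Final: z = 10

Answer: 10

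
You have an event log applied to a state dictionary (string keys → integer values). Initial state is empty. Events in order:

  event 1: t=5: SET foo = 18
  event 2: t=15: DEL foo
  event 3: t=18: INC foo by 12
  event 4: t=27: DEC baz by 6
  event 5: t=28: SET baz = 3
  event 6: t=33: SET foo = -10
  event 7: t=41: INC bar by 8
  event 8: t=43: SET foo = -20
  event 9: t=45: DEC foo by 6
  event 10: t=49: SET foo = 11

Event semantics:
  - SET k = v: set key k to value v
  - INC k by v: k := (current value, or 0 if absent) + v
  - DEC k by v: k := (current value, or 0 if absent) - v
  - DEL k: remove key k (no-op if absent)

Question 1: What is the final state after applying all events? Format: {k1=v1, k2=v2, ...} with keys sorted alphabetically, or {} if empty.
  after event 1 (t=5: SET foo = 18): {foo=18}
  after event 2 (t=15: DEL foo): {}
  after event 3 (t=18: INC foo by 12): {foo=12}
  after event 4 (t=27: DEC baz by 6): {baz=-6, foo=12}
  after event 5 (t=28: SET baz = 3): {baz=3, foo=12}
  after event 6 (t=33: SET foo = -10): {baz=3, foo=-10}
  after event 7 (t=41: INC bar by 8): {bar=8, baz=3, foo=-10}
  after event 8 (t=43: SET foo = -20): {bar=8, baz=3, foo=-20}
  after event 9 (t=45: DEC foo by 6): {bar=8, baz=3, foo=-26}
  after event 10 (t=49: SET foo = 11): {bar=8, baz=3, foo=11}

Answer: {bar=8, baz=3, foo=11}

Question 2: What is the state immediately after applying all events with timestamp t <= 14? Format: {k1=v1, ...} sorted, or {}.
Apply events with t <= 14 (1 events):
  after event 1 (t=5: SET foo = 18): {foo=18}

Answer: {foo=18}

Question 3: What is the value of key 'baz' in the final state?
Answer: 3

Derivation:
Track key 'baz' through all 10 events:
  event 1 (t=5: SET foo = 18): baz unchanged
  event 2 (t=15: DEL foo): baz unchanged
  event 3 (t=18: INC foo by 12): baz unchanged
  event 4 (t=27: DEC baz by 6): baz (absent) -> -6
  event 5 (t=28: SET baz = 3): baz -6 -> 3
  event 6 (t=33: SET foo = -10): baz unchanged
  event 7 (t=41: INC bar by 8): baz unchanged
  event 8 (t=43: SET foo = -20): baz unchanged
  event 9 (t=45: DEC foo by 6): baz unchanged
  event 10 (t=49: SET foo = 11): baz unchanged
Final: baz = 3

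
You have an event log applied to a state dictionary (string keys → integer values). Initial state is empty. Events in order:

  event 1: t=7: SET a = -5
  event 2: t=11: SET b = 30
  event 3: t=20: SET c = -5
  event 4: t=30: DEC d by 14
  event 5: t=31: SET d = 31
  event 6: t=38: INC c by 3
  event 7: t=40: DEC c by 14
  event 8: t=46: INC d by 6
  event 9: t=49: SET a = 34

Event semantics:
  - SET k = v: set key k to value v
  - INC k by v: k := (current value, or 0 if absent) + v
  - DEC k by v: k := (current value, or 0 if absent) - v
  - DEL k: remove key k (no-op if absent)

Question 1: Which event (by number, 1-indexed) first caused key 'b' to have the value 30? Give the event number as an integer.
Answer: 2

Derivation:
Looking for first event where b becomes 30:
  event 2: b (absent) -> 30  <-- first match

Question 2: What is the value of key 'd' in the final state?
Answer: 37

Derivation:
Track key 'd' through all 9 events:
  event 1 (t=7: SET a = -5): d unchanged
  event 2 (t=11: SET b = 30): d unchanged
  event 3 (t=20: SET c = -5): d unchanged
  event 4 (t=30: DEC d by 14): d (absent) -> -14
  event 5 (t=31: SET d = 31): d -14 -> 31
  event 6 (t=38: INC c by 3): d unchanged
  event 7 (t=40: DEC c by 14): d unchanged
  event 8 (t=46: INC d by 6): d 31 -> 37
  event 9 (t=49: SET a = 34): d unchanged
Final: d = 37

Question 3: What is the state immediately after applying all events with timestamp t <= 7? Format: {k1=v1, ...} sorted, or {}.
Answer: {a=-5}

Derivation:
Apply events with t <= 7 (1 events):
  after event 1 (t=7: SET a = -5): {a=-5}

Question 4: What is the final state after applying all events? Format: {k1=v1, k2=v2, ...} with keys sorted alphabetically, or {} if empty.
  after event 1 (t=7: SET a = -5): {a=-5}
  after event 2 (t=11: SET b = 30): {a=-5, b=30}
  after event 3 (t=20: SET c = -5): {a=-5, b=30, c=-5}
  after event 4 (t=30: DEC d by 14): {a=-5, b=30, c=-5, d=-14}
  after event 5 (t=31: SET d = 31): {a=-5, b=30, c=-5, d=31}
  after event 6 (t=38: INC c by 3): {a=-5, b=30, c=-2, d=31}
  after event 7 (t=40: DEC c by 14): {a=-5, b=30, c=-16, d=31}
  after event 8 (t=46: INC d by 6): {a=-5, b=30, c=-16, d=37}
  after event 9 (t=49: SET a = 34): {a=34, b=30, c=-16, d=37}

Answer: {a=34, b=30, c=-16, d=37}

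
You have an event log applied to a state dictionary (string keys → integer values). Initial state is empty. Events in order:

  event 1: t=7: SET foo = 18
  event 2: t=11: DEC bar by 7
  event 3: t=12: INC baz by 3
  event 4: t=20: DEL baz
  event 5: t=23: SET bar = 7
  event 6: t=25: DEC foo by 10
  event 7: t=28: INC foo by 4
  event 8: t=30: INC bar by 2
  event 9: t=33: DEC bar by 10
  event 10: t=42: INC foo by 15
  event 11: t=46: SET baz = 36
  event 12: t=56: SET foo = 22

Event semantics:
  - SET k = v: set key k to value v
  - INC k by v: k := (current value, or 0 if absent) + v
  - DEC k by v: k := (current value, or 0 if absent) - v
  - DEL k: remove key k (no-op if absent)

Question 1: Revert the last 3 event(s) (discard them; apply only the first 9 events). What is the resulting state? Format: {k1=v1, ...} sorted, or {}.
Keep first 9 events (discard last 3):
  after event 1 (t=7: SET foo = 18): {foo=18}
  after event 2 (t=11: DEC bar by 7): {bar=-7, foo=18}
  after event 3 (t=12: INC baz by 3): {bar=-7, baz=3, foo=18}
  after event 4 (t=20: DEL baz): {bar=-7, foo=18}
  after event 5 (t=23: SET bar = 7): {bar=7, foo=18}
  after event 6 (t=25: DEC foo by 10): {bar=7, foo=8}
  after event 7 (t=28: INC foo by 4): {bar=7, foo=12}
  after event 8 (t=30: INC bar by 2): {bar=9, foo=12}
  after event 9 (t=33: DEC bar by 10): {bar=-1, foo=12}

Answer: {bar=-1, foo=12}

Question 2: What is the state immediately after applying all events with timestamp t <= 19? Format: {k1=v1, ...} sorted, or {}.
Answer: {bar=-7, baz=3, foo=18}

Derivation:
Apply events with t <= 19 (3 events):
  after event 1 (t=7: SET foo = 18): {foo=18}
  after event 2 (t=11: DEC bar by 7): {bar=-7, foo=18}
  after event 3 (t=12: INC baz by 3): {bar=-7, baz=3, foo=18}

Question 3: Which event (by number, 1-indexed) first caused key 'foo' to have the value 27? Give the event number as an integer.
Looking for first event where foo becomes 27:
  event 1: foo = 18
  event 2: foo = 18
  event 3: foo = 18
  event 4: foo = 18
  event 5: foo = 18
  event 6: foo = 8
  event 7: foo = 12
  event 8: foo = 12
  event 9: foo = 12
  event 10: foo 12 -> 27  <-- first match

Answer: 10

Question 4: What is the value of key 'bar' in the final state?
Answer: -1

Derivation:
Track key 'bar' through all 12 events:
  event 1 (t=7: SET foo = 18): bar unchanged
  event 2 (t=11: DEC bar by 7): bar (absent) -> -7
  event 3 (t=12: INC baz by 3): bar unchanged
  event 4 (t=20: DEL baz): bar unchanged
  event 5 (t=23: SET bar = 7): bar -7 -> 7
  event 6 (t=25: DEC foo by 10): bar unchanged
  event 7 (t=28: INC foo by 4): bar unchanged
  event 8 (t=30: INC bar by 2): bar 7 -> 9
  event 9 (t=33: DEC bar by 10): bar 9 -> -1
  event 10 (t=42: INC foo by 15): bar unchanged
  event 11 (t=46: SET baz = 36): bar unchanged
  event 12 (t=56: SET foo = 22): bar unchanged
Final: bar = -1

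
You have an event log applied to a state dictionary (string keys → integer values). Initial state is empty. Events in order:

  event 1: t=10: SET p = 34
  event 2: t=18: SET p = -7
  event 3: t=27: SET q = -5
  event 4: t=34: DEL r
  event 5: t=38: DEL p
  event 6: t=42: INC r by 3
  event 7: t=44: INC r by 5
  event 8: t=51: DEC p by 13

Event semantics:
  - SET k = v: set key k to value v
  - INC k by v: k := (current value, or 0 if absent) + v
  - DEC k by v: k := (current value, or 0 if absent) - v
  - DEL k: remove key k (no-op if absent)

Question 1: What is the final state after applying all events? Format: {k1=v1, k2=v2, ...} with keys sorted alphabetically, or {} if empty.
  after event 1 (t=10: SET p = 34): {p=34}
  after event 2 (t=18: SET p = -7): {p=-7}
  after event 3 (t=27: SET q = -5): {p=-7, q=-5}
  after event 4 (t=34: DEL r): {p=-7, q=-5}
  after event 5 (t=38: DEL p): {q=-5}
  after event 6 (t=42: INC r by 3): {q=-5, r=3}
  after event 7 (t=44: INC r by 5): {q=-5, r=8}
  after event 8 (t=51: DEC p by 13): {p=-13, q=-5, r=8}

Answer: {p=-13, q=-5, r=8}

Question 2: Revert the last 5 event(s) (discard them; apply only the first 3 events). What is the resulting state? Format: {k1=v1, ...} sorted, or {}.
Answer: {p=-7, q=-5}

Derivation:
Keep first 3 events (discard last 5):
  after event 1 (t=10: SET p = 34): {p=34}
  after event 2 (t=18: SET p = -7): {p=-7}
  after event 3 (t=27: SET q = -5): {p=-7, q=-5}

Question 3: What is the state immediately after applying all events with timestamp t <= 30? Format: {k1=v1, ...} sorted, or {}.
Answer: {p=-7, q=-5}

Derivation:
Apply events with t <= 30 (3 events):
  after event 1 (t=10: SET p = 34): {p=34}
  after event 2 (t=18: SET p = -7): {p=-7}
  after event 3 (t=27: SET q = -5): {p=-7, q=-5}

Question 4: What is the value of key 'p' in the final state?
Track key 'p' through all 8 events:
  event 1 (t=10: SET p = 34): p (absent) -> 34
  event 2 (t=18: SET p = -7): p 34 -> -7
  event 3 (t=27: SET q = -5): p unchanged
  event 4 (t=34: DEL r): p unchanged
  event 5 (t=38: DEL p): p -7 -> (absent)
  event 6 (t=42: INC r by 3): p unchanged
  event 7 (t=44: INC r by 5): p unchanged
  event 8 (t=51: DEC p by 13): p (absent) -> -13
Final: p = -13

Answer: -13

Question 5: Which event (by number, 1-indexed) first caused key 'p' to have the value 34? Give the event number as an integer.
Looking for first event where p becomes 34:
  event 1: p (absent) -> 34  <-- first match

Answer: 1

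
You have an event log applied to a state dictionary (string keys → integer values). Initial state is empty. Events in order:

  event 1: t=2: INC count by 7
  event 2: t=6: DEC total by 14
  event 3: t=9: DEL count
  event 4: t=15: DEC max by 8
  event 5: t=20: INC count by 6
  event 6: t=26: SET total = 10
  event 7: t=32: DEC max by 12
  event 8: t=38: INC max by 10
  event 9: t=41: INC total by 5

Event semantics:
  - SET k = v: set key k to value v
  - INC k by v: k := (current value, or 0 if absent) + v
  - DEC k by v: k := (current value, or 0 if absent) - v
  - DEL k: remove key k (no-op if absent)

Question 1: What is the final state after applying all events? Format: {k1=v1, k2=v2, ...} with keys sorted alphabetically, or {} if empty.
  after event 1 (t=2: INC count by 7): {count=7}
  after event 2 (t=6: DEC total by 14): {count=7, total=-14}
  after event 3 (t=9: DEL count): {total=-14}
  after event 4 (t=15: DEC max by 8): {max=-8, total=-14}
  after event 5 (t=20: INC count by 6): {count=6, max=-8, total=-14}
  after event 6 (t=26: SET total = 10): {count=6, max=-8, total=10}
  after event 7 (t=32: DEC max by 12): {count=6, max=-20, total=10}
  after event 8 (t=38: INC max by 10): {count=6, max=-10, total=10}
  after event 9 (t=41: INC total by 5): {count=6, max=-10, total=15}

Answer: {count=6, max=-10, total=15}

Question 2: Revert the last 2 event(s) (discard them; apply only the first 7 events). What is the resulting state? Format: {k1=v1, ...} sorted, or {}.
Keep first 7 events (discard last 2):
  after event 1 (t=2: INC count by 7): {count=7}
  after event 2 (t=6: DEC total by 14): {count=7, total=-14}
  after event 3 (t=9: DEL count): {total=-14}
  after event 4 (t=15: DEC max by 8): {max=-8, total=-14}
  after event 5 (t=20: INC count by 6): {count=6, max=-8, total=-14}
  after event 6 (t=26: SET total = 10): {count=6, max=-8, total=10}
  after event 7 (t=32: DEC max by 12): {count=6, max=-20, total=10}

Answer: {count=6, max=-20, total=10}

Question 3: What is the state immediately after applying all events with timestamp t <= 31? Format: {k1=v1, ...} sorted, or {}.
Answer: {count=6, max=-8, total=10}

Derivation:
Apply events with t <= 31 (6 events):
  after event 1 (t=2: INC count by 7): {count=7}
  after event 2 (t=6: DEC total by 14): {count=7, total=-14}
  after event 3 (t=9: DEL count): {total=-14}
  after event 4 (t=15: DEC max by 8): {max=-8, total=-14}
  after event 5 (t=20: INC count by 6): {count=6, max=-8, total=-14}
  after event 6 (t=26: SET total = 10): {count=6, max=-8, total=10}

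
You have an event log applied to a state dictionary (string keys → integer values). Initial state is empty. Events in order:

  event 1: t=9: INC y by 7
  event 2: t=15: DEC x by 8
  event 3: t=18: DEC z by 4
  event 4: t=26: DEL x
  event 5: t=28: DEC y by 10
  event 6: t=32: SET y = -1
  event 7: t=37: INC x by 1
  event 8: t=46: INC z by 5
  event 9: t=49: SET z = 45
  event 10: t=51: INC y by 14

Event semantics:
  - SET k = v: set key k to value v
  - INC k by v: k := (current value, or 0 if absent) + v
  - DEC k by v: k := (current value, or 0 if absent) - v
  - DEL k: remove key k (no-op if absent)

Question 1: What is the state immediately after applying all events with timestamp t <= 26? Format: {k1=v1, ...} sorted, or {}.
Apply events with t <= 26 (4 events):
  after event 1 (t=9: INC y by 7): {y=7}
  after event 2 (t=15: DEC x by 8): {x=-8, y=7}
  after event 3 (t=18: DEC z by 4): {x=-8, y=7, z=-4}
  after event 4 (t=26: DEL x): {y=7, z=-4}

Answer: {y=7, z=-4}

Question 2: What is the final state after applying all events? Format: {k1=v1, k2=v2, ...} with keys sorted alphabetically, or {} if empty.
  after event 1 (t=9: INC y by 7): {y=7}
  after event 2 (t=15: DEC x by 8): {x=-8, y=7}
  after event 3 (t=18: DEC z by 4): {x=-8, y=7, z=-4}
  after event 4 (t=26: DEL x): {y=7, z=-4}
  after event 5 (t=28: DEC y by 10): {y=-3, z=-4}
  after event 6 (t=32: SET y = -1): {y=-1, z=-4}
  after event 7 (t=37: INC x by 1): {x=1, y=-1, z=-4}
  after event 8 (t=46: INC z by 5): {x=1, y=-1, z=1}
  after event 9 (t=49: SET z = 45): {x=1, y=-1, z=45}
  after event 10 (t=51: INC y by 14): {x=1, y=13, z=45}

Answer: {x=1, y=13, z=45}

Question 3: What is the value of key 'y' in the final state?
Track key 'y' through all 10 events:
  event 1 (t=9: INC y by 7): y (absent) -> 7
  event 2 (t=15: DEC x by 8): y unchanged
  event 3 (t=18: DEC z by 4): y unchanged
  event 4 (t=26: DEL x): y unchanged
  event 5 (t=28: DEC y by 10): y 7 -> -3
  event 6 (t=32: SET y = -1): y -3 -> -1
  event 7 (t=37: INC x by 1): y unchanged
  event 8 (t=46: INC z by 5): y unchanged
  event 9 (t=49: SET z = 45): y unchanged
  event 10 (t=51: INC y by 14): y -1 -> 13
Final: y = 13

Answer: 13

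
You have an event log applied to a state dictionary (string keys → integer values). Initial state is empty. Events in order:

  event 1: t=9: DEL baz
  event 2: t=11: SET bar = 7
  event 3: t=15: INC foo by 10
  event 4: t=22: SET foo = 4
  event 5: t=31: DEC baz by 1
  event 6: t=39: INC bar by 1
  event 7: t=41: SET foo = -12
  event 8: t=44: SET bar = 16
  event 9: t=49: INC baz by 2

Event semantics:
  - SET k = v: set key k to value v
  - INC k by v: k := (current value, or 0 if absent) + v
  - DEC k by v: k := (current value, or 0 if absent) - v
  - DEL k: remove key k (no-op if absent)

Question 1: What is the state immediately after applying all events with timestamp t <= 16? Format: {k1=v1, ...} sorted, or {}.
Answer: {bar=7, foo=10}

Derivation:
Apply events with t <= 16 (3 events):
  after event 1 (t=9: DEL baz): {}
  after event 2 (t=11: SET bar = 7): {bar=7}
  after event 3 (t=15: INC foo by 10): {bar=7, foo=10}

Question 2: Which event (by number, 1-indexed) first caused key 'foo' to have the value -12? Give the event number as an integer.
Answer: 7

Derivation:
Looking for first event where foo becomes -12:
  event 3: foo = 10
  event 4: foo = 4
  event 5: foo = 4
  event 6: foo = 4
  event 7: foo 4 -> -12  <-- first match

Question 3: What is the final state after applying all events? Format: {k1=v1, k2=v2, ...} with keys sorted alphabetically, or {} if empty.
Answer: {bar=16, baz=1, foo=-12}

Derivation:
  after event 1 (t=9: DEL baz): {}
  after event 2 (t=11: SET bar = 7): {bar=7}
  after event 3 (t=15: INC foo by 10): {bar=7, foo=10}
  after event 4 (t=22: SET foo = 4): {bar=7, foo=4}
  after event 5 (t=31: DEC baz by 1): {bar=7, baz=-1, foo=4}
  after event 6 (t=39: INC bar by 1): {bar=8, baz=-1, foo=4}
  after event 7 (t=41: SET foo = -12): {bar=8, baz=-1, foo=-12}
  after event 8 (t=44: SET bar = 16): {bar=16, baz=-1, foo=-12}
  after event 9 (t=49: INC baz by 2): {bar=16, baz=1, foo=-12}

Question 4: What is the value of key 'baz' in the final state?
Answer: 1

Derivation:
Track key 'baz' through all 9 events:
  event 1 (t=9: DEL baz): baz (absent) -> (absent)
  event 2 (t=11: SET bar = 7): baz unchanged
  event 3 (t=15: INC foo by 10): baz unchanged
  event 4 (t=22: SET foo = 4): baz unchanged
  event 5 (t=31: DEC baz by 1): baz (absent) -> -1
  event 6 (t=39: INC bar by 1): baz unchanged
  event 7 (t=41: SET foo = -12): baz unchanged
  event 8 (t=44: SET bar = 16): baz unchanged
  event 9 (t=49: INC baz by 2): baz -1 -> 1
Final: baz = 1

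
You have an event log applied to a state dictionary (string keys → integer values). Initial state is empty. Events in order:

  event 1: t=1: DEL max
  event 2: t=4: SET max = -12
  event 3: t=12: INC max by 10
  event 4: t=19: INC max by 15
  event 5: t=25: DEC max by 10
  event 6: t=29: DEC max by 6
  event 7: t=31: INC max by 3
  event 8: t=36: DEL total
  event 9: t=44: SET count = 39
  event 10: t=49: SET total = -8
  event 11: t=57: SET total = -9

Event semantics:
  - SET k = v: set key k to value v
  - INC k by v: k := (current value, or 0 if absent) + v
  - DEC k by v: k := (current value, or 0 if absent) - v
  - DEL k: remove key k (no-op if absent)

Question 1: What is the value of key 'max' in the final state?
Answer: 0

Derivation:
Track key 'max' through all 11 events:
  event 1 (t=1: DEL max): max (absent) -> (absent)
  event 2 (t=4: SET max = -12): max (absent) -> -12
  event 3 (t=12: INC max by 10): max -12 -> -2
  event 4 (t=19: INC max by 15): max -2 -> 13
  event 5 (t=25: DEC max by 10): max 13 -> 3
  event 6 (t=29: DEC max by 6): max 3 -> -3
  event 7 (t=31: INC max by 3): max -3 -> 0
  event 8 (t=36: DEL total): max unchanged
  event 9 (t=44: SET count = 39): max unchanged
  event 10 (t=49: SET total = -8): max unchanged
  event 11 (t=57: SET total = -9): max unchanged
Final: max = 0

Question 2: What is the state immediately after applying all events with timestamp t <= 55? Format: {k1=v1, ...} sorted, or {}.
Answer: {count=39, max=0, total=-8}

Derivation:
Apply events with t <= 55 (10 events):
  after event 1 (t=1: DEL max): {}
  after event 2 (t=4: SET max = -12): {max=-12}
  after event 3 (t=12: INC max by 10): {max=-2}
  after event 4 (t=19: INC max by 15): {max=13}
  after event 5 (t=25: DEC max by 10): {max=3}
  after event 6 (t=29: DEC max by 6): {max=-3}
  after event 7 (t=31: INC max by 3): {max=0}
  after event 8 (t=36: DEL total): {max=0}
  after event 9 (t=44: SET count = 39): {count=39, max=0}
  after event 10 (t=49: SET total = -8): {count=39, max=0, total=-8}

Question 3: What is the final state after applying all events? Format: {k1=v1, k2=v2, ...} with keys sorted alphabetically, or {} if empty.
  after event 1 (t=1: DEL max): {}
  after event 2 (t=4: SET max = -12): {max=-12}
  after event 3 (t=12: INC max by 10): {max=-2}
  after event 4 (t=19: INC max by 15): {max=13}
  after event 5 (t=25: DEC max by 10): {max=3}
  after event 6 (t=29: DEC max by 6): {max=-3}
  after event 7 (t=31: INC max by 3): {max=0}
  after event 8 (t=36: DEL total): {max=0}
  after event 9 (t=44: SET count = 39): {count=39, max=0}
  after event 10 (t=49: SET total = -8): {count=39, max=0, total=-8}
  after event 11 (t=57: SET total = -9): {count=39, max=0, total=-9}

Answer: {count=39, max=0, total=-9}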